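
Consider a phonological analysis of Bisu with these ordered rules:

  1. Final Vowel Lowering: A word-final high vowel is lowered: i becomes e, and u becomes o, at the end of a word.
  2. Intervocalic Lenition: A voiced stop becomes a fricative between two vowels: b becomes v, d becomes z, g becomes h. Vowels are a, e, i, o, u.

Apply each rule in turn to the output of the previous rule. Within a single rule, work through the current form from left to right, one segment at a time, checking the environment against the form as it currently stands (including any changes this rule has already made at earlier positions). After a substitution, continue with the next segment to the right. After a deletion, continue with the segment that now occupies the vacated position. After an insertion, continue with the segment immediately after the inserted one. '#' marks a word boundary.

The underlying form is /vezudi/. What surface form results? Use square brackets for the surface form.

[vezuze]

1 Final Vowel Lowering: [vezudi] → [vezude]
2 Intervocalic Lenition: [vezude] → [vezuze]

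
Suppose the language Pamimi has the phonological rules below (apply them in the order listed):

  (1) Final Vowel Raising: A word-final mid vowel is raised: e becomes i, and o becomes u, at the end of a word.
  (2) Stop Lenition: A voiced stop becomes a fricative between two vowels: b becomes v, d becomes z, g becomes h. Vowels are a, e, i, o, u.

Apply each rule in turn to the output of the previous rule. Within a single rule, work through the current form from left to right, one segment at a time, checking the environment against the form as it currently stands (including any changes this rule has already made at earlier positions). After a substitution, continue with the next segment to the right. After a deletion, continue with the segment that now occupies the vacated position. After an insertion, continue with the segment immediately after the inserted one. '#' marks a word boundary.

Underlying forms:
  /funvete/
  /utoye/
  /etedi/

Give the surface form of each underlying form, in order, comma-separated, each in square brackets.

/funvete/:
  (1) Final Vowel Raising: [funvete] → [funveti]
  (2) Stop Lenition: no change — [funveti]
/utoye/:
  (1) Final Vowel Raising: [utoye] → [utoyi]
  (2) Stop Lenition: no change — [utoyi]
/etedi/:
  (1) Final Vowel Raising: no change — [etedi]
  (2) Stop Lenition: [etedi] → [etezi]

[funveti], [utoyi], [etezi]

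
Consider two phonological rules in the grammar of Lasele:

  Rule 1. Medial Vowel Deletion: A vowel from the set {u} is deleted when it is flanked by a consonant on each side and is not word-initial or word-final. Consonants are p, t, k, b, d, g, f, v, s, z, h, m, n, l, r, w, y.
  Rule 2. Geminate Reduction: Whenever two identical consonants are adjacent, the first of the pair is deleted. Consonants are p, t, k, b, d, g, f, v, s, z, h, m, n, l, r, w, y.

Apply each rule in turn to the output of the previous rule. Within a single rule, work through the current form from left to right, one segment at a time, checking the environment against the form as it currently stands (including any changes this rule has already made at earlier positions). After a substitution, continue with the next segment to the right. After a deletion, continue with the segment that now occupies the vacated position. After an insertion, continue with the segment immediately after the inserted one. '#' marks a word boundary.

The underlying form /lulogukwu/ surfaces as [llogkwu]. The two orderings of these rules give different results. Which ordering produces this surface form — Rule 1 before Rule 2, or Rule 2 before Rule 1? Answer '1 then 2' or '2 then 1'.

Order 1 then 2:
  1 Medial Vowel Deletion: [lulogukwu] → [llogkwu]
  2 Geminate Reduction: [llogkwu] → [logkwu]
  result: [logkwu]
Order 2 then 1:
  2 Geminate Reduction: no change — [lulogukwu]
  1 Medial Vowel Deletion: [lulogukwu] → [llogkwu]
  result: [llogkwu]

2 then 1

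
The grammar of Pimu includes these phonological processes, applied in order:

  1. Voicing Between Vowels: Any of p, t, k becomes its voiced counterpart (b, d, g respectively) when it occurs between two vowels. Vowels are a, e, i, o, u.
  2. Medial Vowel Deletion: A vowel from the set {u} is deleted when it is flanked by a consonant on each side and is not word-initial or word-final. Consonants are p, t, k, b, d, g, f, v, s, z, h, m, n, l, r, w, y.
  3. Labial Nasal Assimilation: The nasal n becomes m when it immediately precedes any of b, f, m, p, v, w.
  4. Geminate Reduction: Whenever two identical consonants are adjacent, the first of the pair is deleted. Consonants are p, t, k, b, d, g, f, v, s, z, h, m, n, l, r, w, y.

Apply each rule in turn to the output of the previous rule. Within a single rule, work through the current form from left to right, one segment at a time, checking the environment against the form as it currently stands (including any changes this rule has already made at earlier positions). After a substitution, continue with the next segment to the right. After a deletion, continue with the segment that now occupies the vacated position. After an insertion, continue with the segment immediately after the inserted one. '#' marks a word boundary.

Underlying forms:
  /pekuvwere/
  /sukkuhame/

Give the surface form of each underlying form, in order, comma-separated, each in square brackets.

[pegvwere], [skhame]

/pekuvwere/:
  1 Voicing Between Vowels: [pekuvwere] → [peguvwere]
  2 Medial Vowel Deletion: [peguvwere] → [pegvwere]
  3 Labial Nasal Assimilation: no change — [pegvwere]
  4 Geminate Reduction: no change — [pegvwere]
/sukkuhame/:
  1 Voicing Between Vowels: no change — [sukkuhame]
  2 Medial Vowel Deletion: [sukkuhame] → [skkhame]
  3 Labial Nasal Assimilation: no change — [skkhame]
  4 Geminate Reduction: [skkhame] → [skhame]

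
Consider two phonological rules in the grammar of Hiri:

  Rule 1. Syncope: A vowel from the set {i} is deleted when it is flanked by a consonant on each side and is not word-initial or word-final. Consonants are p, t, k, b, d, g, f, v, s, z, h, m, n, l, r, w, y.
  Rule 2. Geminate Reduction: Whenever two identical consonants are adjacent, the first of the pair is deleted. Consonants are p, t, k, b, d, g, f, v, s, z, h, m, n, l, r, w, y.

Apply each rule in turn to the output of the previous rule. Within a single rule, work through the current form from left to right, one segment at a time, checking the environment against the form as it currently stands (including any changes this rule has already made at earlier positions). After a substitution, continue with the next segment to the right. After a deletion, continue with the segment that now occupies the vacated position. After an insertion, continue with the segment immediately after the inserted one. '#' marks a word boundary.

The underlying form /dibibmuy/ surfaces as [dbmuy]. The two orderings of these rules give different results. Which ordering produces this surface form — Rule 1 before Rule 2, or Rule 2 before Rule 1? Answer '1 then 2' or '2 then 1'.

1 then 2

Order 1 then 2:
  1 Syncope: [dibibmuy] → [dbbmuy]
  2 Geminate Reduction: [dbbmuy] → [dbmuy]
  result: [dbmuy]
Order 2 then 1:
  2 Geminate Reduction: no change — [dibibmuy]
  1 Syncope: [dibibmuy] → [dbbmuy]
  result: [dbbmuy]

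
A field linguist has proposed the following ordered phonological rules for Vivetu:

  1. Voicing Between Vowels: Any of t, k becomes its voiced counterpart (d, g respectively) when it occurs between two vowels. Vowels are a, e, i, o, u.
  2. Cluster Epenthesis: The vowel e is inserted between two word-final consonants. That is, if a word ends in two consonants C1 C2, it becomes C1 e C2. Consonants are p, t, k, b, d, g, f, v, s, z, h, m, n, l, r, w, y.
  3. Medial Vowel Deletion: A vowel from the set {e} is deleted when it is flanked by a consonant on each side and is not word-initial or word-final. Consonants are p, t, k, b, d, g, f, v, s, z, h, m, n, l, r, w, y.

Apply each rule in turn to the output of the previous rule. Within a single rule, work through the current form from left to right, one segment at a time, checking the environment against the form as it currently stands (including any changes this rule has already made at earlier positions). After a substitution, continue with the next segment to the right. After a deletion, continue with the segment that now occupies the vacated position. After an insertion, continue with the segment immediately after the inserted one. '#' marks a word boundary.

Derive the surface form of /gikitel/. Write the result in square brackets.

[gigidl]

1 Voicing Between Vowels: [gikitel] → [gigidel]
2 Cluster Epenthesis: no change — [gigidel]
3 Medial Vowel Deletion: [gigidel] → [gigidl]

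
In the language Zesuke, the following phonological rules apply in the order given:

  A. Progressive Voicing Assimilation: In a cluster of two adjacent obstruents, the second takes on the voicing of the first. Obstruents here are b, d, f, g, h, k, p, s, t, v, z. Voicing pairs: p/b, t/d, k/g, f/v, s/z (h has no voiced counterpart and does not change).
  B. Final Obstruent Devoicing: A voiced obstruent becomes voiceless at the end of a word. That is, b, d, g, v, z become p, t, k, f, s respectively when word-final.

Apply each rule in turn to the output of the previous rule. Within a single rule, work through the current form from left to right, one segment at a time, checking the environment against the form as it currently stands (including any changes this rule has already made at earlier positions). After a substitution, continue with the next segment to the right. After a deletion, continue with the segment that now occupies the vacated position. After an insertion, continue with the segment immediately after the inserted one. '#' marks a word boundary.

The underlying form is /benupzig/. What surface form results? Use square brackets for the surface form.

[benupsik]

A Progressive Voicing Assimilation: [benupzig] → [benupsig]
B Final Obstruent Devoicing: [benupsig] → [benupsik]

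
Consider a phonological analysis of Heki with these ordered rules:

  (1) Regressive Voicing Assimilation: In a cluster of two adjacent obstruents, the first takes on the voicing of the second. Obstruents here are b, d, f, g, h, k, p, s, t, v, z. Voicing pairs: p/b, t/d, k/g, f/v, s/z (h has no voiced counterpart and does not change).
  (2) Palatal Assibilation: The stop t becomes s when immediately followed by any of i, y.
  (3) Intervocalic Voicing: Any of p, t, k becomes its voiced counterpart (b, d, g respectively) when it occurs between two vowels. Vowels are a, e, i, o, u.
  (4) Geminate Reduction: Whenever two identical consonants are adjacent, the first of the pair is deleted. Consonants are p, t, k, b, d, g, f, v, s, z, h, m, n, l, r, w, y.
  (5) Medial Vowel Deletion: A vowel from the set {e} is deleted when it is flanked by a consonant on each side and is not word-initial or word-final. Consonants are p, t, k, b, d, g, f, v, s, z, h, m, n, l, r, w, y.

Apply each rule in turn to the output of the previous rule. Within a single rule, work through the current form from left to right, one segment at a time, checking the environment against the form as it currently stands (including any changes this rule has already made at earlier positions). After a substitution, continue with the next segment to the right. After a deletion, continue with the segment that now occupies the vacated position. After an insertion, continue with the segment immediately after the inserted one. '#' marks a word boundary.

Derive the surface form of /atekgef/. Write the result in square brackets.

(1) Regressive Voicing Assimilation: [atekgef] → [ateggef]
(2) Palatal Assibilation: no change — [ateggef]
(3) Intervocalic Voicing: [ateggef] → [adeggef]
(4) Geminate Reduction: [adeggef] → [adegef]
(5) Medial Vowel Deletion: [adegef] → [adgf]

[adgf]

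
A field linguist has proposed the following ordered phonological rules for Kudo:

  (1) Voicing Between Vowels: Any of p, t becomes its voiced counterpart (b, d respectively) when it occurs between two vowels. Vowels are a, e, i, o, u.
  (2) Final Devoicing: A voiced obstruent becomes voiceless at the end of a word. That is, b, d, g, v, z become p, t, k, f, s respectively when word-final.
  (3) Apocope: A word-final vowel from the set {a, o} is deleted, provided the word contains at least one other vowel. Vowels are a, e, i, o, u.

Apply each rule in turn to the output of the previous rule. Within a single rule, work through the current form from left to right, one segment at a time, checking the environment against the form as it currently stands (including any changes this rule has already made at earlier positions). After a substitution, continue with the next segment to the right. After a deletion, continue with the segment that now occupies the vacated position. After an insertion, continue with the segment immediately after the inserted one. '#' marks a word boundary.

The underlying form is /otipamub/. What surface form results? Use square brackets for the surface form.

(1) Voicing Between Vowels: [otipamub] → [odibamub]
(2) Final Devoicing: [odibamub] → [odibamup]
(3) Apocope: no change — [odibamup]

[odibamup]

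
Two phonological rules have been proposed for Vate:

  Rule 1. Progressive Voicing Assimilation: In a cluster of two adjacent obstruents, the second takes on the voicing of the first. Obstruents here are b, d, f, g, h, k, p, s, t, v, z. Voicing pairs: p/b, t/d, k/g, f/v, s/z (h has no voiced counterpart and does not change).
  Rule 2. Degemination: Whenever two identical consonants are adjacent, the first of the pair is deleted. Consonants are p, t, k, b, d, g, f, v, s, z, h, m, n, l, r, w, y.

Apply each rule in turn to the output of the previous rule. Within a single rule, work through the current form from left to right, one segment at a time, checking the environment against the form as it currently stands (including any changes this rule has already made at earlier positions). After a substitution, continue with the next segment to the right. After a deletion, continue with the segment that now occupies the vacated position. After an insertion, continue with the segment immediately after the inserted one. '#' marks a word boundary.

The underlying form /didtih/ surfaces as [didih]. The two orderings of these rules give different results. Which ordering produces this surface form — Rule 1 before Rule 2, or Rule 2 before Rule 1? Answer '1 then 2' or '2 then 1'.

1 then 2

Order 1 then 2:
  1 Progressive Voicing Assimilation: [didtih] → [diddih]
  2 Degemination: [diddih] → [didih]
  result: [didih]
Order 2 then 1:
  2 Degemination: no change — [didtih]
  1 Progressive Voicing Assimilation: [didtih] → [diddih]
  result: [diddih]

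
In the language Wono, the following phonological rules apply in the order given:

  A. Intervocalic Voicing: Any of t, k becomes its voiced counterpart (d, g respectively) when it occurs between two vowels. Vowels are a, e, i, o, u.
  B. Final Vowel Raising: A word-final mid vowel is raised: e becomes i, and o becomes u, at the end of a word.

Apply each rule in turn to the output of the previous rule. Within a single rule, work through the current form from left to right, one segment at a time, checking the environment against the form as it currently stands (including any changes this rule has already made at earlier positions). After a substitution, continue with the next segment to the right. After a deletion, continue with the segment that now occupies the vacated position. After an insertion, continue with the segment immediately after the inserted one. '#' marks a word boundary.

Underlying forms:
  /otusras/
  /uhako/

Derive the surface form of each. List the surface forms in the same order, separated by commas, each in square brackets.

[odusras], [uhagu]

/otusras/:
  A Intervocalic Voicing: [otusras] → [odusras]
  B Final Vowel Raising: no change — [odusras]
/uhako/:
  A Intervocalic Voicing: [uhako] → [uhago]
  B Final Vowel Raising: [uhago] → [uhagu]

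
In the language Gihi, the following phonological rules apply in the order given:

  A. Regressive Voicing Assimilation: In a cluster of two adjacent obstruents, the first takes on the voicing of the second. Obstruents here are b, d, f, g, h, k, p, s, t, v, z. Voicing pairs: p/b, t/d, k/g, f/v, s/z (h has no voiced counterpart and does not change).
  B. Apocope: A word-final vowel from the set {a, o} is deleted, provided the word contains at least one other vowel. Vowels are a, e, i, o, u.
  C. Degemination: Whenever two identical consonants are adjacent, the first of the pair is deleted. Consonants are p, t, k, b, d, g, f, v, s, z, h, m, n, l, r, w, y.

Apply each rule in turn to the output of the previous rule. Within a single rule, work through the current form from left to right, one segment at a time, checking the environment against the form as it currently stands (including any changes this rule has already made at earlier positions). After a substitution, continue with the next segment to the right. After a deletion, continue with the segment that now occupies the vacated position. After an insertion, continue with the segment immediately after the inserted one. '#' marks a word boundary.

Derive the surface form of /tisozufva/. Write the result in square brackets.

[tisozuv]

A Regressive Voicing Assimilation: [tisozufva] → [tisozuvva]
B Apocope: [tisozuvva] → [tisozuvv]
C Degemination: [tisozuvv] → [tisozuv]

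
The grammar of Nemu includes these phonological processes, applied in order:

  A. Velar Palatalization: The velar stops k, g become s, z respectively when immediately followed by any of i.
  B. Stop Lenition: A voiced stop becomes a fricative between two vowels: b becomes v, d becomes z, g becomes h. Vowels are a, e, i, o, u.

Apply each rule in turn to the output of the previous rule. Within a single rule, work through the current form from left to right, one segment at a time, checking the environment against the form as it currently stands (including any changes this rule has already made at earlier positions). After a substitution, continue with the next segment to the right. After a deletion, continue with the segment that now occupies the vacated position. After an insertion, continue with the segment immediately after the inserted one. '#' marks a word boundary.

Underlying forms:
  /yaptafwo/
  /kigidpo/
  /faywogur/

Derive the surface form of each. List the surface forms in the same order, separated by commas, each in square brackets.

[yaptafwo], [sizidpo], [faywohur]

/yaptafwo/:
  A Velar Palatalization: no change — [yaptafwo]
  B Stop Lenition: no change — [yaptafwo]
/kigidpo/:
  A Velar Palatalization: [kigidpo] → [sizidpo]
  B Stop Lenition: no change — [sizidpo]
/faywogur/:
  A Velar Palatalization: no change — [faywogur]
  B Stop Lenition: [faywogur] → [faywohur]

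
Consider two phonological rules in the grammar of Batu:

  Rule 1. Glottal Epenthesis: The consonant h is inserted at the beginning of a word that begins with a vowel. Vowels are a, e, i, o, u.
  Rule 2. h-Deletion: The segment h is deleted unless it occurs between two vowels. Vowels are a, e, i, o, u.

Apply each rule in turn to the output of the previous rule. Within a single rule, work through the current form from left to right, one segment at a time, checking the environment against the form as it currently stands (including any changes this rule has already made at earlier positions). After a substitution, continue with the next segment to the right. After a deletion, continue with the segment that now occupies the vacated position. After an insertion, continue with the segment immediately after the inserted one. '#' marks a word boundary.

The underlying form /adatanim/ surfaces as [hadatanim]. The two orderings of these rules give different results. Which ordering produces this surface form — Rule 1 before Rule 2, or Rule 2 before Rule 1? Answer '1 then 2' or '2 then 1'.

Order 1 then 2:
  1 Glottal Epenthesis: [adatanim] → [hadatanim]
  2 h-Deletion: [hadatanim] → [adatanim]
  result: [adatanim]
Order 2 then 1:
  2 h-Deletion: no change — [adatanim]
  1 Glottal Epenthesis: [adatanim] → [hadatanim]
  result: [hadatanim]

2 then 1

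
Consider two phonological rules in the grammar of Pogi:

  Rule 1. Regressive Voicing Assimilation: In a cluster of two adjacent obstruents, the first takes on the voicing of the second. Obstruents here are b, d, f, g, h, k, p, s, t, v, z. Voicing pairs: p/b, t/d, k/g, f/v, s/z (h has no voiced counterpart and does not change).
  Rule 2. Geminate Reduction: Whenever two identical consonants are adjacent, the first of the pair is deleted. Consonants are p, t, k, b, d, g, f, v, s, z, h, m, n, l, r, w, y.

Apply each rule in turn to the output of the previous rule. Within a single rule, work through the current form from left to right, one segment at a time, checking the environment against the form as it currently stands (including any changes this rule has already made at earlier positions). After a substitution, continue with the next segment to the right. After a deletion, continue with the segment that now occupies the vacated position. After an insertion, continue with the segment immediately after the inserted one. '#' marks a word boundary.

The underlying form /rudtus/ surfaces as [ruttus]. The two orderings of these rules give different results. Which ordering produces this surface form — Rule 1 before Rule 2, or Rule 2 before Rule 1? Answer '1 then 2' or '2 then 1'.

Order 1 then 2:
  1 Regressive Voicing Assimilation: [rudtus] → [ruttus]
  2 Geminate Reduction: [ruttus] → [rutus]
  result: [rutus]
Order 2 then 1:
  2 Geminate Reduction: no change — [rudtus]
  1 Regressive Voicing Assimilation: [rudtus] → [ruttus]
  result: [ruttus]

2 then 1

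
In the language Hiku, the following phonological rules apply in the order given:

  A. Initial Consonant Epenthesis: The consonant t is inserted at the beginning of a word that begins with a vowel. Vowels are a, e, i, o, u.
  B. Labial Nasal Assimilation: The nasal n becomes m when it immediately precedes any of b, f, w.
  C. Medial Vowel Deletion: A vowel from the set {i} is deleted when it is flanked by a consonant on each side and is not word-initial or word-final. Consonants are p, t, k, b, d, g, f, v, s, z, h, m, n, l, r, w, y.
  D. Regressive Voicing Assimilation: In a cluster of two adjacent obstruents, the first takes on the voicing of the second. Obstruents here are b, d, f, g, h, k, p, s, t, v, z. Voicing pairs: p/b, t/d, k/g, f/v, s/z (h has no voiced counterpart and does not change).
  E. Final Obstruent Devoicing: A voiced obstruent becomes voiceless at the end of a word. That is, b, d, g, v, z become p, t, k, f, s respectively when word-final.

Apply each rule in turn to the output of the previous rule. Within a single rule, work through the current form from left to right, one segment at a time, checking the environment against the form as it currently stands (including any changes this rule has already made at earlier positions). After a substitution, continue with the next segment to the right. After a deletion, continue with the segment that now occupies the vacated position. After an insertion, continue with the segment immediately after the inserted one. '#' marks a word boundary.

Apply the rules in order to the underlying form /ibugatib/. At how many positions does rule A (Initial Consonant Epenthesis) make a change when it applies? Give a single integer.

A Initial Consonant Epenthesis: [ibugatib] → [tibugatib]
B Labial Nasal Assimilation: no change — [tibugatib]
C Medial Vowel Deletion: [tibugatib] → [tbugatb]
D Regressive Voicing Assimilation: [tbugatb] → [dbugadb]
E Final Obstruent Devoicing: [dbugadb] → [dbugadp]
Rule A changed 1 position(s).

1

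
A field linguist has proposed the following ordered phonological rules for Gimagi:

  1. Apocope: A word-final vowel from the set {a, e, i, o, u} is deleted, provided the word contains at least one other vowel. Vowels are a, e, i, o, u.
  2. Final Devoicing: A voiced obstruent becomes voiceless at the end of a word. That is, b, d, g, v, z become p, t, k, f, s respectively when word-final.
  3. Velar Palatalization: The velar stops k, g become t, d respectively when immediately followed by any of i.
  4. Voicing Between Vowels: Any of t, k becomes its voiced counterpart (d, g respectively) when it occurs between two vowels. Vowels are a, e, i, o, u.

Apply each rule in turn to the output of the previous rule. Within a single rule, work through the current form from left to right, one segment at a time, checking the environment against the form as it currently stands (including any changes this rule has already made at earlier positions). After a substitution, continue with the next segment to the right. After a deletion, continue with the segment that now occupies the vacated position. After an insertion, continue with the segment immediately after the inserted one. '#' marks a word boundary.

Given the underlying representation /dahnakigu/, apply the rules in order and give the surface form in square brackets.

[dahnadik]

1 Apocope: [dahnakigu] → [dahnakig]
2 Final Devoicing: [dahnakig] → [dahnakik]
3 Velar Palatalization: [dahnakik] → [dahnatik]
4 Voicing Between Vowels: [dahnatik] → [dahnadik]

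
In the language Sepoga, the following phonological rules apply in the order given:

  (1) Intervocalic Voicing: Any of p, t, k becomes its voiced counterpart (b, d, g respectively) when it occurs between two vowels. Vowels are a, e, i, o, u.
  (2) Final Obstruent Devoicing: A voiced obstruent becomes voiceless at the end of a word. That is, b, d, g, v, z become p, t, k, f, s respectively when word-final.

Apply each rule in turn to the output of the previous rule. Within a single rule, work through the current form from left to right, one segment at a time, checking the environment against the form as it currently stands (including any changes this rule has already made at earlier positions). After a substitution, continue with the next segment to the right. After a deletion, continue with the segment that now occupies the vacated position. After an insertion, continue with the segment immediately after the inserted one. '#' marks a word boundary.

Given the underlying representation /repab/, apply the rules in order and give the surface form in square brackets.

[rebap]

(1) Intervocalic Voicing: [repab] → [rebab]
(2) Final Obstruent Devoicing: [rebab] → [rebap]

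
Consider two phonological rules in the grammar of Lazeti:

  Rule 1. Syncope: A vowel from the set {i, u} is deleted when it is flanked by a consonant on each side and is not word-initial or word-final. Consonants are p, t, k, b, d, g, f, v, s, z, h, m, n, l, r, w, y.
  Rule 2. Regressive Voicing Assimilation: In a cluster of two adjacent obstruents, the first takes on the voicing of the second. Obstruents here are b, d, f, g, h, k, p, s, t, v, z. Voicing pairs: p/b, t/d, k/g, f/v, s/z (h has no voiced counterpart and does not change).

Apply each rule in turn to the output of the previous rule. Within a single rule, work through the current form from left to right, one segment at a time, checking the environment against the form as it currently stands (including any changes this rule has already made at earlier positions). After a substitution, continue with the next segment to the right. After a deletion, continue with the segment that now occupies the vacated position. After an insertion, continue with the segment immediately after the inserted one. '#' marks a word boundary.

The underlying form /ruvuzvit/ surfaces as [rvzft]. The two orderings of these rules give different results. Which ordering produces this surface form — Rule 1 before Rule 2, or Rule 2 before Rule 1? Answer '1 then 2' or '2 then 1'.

Order 1 then 2:
  1 Syncope: [ruvuzvit] → [rvzvt]
  2 Regressive Voicing Assimilation: [rvzvt] → [rvzft]
  result: [rvzft]
Order 2 then 1:
  2 Regressive Voicing Assimilation: no change — [ruvuzvit]
  1 Syncope: [ruvuzvit] → [rvzvt]
  result: [rvzvt]

1 then 2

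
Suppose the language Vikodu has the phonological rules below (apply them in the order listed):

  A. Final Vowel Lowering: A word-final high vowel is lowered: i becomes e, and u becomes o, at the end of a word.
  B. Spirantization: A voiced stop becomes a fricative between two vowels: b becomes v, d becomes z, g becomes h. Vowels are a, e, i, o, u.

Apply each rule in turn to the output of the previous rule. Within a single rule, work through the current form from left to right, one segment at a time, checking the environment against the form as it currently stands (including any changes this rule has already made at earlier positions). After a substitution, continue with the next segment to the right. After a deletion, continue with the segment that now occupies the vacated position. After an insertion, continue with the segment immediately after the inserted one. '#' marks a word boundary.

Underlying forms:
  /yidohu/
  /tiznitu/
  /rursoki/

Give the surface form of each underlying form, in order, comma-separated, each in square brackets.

[yizoho], [tiznito], [rursoke]

/yidohu/:
  A Final Vowel Lowering: [yidohu] → [yidoho]
  B Spirantization: [yidoho] → [yizoho]
/tiznitu/:
  A Final Vowel Lowering: [tiznitu] → [tiznito]
  B Spirantization: no change — [tiznito]
/rursoki/:
  A Final Vowel Lowering: [rursoki] → [rursoke]
  B Spirantization: no change — [rursoke]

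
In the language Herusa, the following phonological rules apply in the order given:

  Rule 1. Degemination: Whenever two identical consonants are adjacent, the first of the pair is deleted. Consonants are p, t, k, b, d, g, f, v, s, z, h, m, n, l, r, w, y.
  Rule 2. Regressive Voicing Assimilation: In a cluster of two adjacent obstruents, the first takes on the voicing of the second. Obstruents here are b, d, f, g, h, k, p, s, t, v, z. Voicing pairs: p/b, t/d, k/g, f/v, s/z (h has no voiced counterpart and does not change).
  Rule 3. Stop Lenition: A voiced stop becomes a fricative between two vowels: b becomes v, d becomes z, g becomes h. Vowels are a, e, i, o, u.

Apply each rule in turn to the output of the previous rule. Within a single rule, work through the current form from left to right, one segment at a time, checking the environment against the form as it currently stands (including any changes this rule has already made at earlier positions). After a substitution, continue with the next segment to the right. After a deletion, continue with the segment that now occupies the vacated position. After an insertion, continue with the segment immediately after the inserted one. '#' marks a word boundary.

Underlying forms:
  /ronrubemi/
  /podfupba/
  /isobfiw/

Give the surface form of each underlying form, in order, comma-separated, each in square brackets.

/ronrubemi/:
  Rule 1 Degemination: no change — [ronrubemi]
  Rule 2 Regressive Voicing Assimilation: no change — [ronrubemi]
  Rule 3 Stop Lenition: [ronrubemi] → [ronruvemi]
/podfupba/:
  Rule 1 Degemination: no change — [podfupba]
  Rule 2 Regressive Voicing Assimilation: [podfupba] → [potfubba]
  Rule 3 Stop Lenition: no change — [potfubba]
/isobfiw/:
  Rule 1 Degemination: no change — [isobfiw]
  Rule 2 Regressive Voicing Assimilation: [isobfiw] → [isopfiw]
  Rule 3 Stop Lenition: no change — [isopfiw]

[ronruvemi], [potfubba], [isopfiw]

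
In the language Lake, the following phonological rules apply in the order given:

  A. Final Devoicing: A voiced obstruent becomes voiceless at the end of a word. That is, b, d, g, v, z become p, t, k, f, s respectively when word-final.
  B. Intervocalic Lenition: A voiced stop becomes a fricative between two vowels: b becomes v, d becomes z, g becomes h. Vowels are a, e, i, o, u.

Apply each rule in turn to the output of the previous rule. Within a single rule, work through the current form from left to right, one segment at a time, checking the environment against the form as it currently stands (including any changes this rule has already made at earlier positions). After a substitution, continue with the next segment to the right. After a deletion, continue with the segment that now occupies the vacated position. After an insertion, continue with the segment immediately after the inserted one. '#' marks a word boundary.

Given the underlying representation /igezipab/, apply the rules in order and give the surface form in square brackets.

A Final Devoicing: [igezipab] → [igezipap]
B Intervocalic Lenition: [igezipap] → [ihezipap]

[ihezipap]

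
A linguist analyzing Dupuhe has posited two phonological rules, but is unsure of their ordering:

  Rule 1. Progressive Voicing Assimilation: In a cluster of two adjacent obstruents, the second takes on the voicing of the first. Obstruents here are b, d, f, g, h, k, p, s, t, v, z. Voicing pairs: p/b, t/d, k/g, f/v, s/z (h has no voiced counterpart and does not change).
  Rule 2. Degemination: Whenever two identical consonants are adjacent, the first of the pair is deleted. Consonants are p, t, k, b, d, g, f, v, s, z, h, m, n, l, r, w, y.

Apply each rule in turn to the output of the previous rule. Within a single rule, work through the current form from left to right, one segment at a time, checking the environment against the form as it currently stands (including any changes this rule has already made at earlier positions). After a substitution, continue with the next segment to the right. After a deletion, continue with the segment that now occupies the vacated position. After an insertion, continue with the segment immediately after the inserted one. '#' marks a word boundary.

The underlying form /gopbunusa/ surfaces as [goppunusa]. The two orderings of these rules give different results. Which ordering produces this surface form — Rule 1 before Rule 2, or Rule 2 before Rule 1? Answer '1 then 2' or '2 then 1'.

2 then 1

Order 1 then 2:
  1 Progressive Voicing Assimilation: [gopbunusa] → [goppunusa]
  2 Degemination: [goppunusa] → [gopunusa]
  result: [gopunusa]
Order 2 then 1:
  2 Degemination: no change — [gopbunusa]
  1 Progressive Voicing Assimilation: [gopbunusa] → [goppunusa]
  result: [goppunusa]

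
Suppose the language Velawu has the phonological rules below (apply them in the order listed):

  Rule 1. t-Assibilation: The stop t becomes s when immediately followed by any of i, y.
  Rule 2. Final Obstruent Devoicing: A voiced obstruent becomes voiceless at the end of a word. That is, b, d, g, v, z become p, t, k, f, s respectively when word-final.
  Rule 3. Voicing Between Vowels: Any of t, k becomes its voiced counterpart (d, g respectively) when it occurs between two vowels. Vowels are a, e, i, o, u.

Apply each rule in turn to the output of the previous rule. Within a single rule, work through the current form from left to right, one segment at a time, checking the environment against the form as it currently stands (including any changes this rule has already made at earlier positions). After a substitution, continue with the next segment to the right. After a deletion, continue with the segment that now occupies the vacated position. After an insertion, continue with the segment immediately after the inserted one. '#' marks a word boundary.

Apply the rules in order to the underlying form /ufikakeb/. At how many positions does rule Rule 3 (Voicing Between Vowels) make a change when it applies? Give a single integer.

Rule 1 t-Assibilation: no change — [ufikakeb]
Rule 2 Final Obstruent Devoicing: [ufikakeb] → [ufikakep]
Rule 3 Voicing Between Vowels: [ufikakep] → [ufigagep]
Rule Rule 3 changed 2 position(s).

2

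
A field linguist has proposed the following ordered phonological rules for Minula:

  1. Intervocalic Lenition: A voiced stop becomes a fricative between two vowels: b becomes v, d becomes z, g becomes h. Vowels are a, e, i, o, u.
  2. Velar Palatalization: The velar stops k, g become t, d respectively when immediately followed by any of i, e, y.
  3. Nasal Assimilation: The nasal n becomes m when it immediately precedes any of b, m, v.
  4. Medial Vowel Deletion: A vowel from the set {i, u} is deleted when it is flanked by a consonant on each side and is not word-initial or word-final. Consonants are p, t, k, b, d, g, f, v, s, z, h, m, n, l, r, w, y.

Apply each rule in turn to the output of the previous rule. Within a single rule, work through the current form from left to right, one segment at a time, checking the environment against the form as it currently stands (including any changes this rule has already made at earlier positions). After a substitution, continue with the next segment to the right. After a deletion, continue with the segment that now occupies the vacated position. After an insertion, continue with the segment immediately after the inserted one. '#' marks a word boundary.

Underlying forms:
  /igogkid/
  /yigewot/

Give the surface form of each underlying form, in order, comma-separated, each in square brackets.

[ihogtd], [yhewot]

/igogkid/:
  1 Intervocalic Lenition: [igogkid] → [ihogkid]
  2 Velar Palatalization: [ihogkid] → [ihogtid]
  3 Nasal Assimilation: no change — [ihogtid]
  4 Medial Vowel Deletion: [ihogtid] → [ihogtd]
/yigewot/:
  1 Intervocalic Lenition: [yigewot] → [yihewot]
  2 Velar Palatalization: no change — [yihewot]
  3 Nasal Assimilation: no change — [yihewot]
  4 Medial Vowel Deletion: [yihewot] → [yhewot]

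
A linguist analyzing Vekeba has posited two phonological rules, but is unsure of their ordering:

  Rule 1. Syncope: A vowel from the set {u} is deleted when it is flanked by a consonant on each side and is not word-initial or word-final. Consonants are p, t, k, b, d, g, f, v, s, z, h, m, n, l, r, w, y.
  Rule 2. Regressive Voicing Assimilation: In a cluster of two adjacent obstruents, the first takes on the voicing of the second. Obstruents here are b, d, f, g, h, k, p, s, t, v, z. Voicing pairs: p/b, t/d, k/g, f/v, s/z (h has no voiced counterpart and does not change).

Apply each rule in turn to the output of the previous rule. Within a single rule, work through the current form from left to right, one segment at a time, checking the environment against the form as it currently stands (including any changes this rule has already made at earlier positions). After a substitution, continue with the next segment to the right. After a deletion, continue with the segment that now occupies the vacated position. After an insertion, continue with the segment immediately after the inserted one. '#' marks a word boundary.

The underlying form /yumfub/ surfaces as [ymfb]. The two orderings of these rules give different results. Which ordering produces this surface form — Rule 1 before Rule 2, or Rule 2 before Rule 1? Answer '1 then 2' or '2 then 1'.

Order 1 then 2:
  1 Syncope: [yumfub] → [ymfb]
  2 Regressive Voicing Assimilation: [ymfb] → [ymvb]
  result: [ymvb]
Order 2 then 1:
  2 Regressive Voicing Assimilation: no change — [yumfub]
  1 Syncope: [yumfub] → [ymfb]
  result: [ymfb]

2 then 1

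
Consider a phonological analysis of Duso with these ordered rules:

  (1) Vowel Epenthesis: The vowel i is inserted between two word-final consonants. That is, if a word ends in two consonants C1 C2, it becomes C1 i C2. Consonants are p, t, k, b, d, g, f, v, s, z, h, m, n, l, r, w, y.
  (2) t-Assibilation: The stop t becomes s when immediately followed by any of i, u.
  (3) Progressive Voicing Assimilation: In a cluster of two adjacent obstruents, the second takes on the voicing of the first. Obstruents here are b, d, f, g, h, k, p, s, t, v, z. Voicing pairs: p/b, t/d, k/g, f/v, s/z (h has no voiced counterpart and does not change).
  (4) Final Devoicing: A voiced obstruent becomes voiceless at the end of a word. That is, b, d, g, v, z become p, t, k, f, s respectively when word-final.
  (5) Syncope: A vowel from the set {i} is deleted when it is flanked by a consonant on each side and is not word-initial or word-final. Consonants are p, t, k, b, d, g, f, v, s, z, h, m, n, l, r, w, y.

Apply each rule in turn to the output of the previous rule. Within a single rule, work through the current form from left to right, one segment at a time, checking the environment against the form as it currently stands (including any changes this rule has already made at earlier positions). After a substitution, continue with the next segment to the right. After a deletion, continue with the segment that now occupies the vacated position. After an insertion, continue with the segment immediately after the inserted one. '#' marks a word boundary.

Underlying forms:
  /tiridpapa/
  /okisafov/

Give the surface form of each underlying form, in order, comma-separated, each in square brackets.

/tiridpapa/:
  (1) Vowel Epenthesis: no change — [tiridpapa]
  (2) t-Assibilation: [tiridpapa] → [siridpapa]
  (3) Progressive Voicing Assimilation: [siridpapa] → [siridbapa]
  (4) Final Devoicing: no change — [siridbapa]
  (5) Syncope: [siridbapa] → [srdbapa]
/okisafov/:
  (1) Vowel Epenthesis: no change — [okisafov]
  (2) t-Assibilation: no change — [okisafov]
  (3) Progressive Voicing Assimilation: no change — [okisafov]
  (4) Final Devoicing: [okisafov] → [okisafof]
  (5) Syncope: [okisafof] → [oksafof]

[srdbapa], [oksafof]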